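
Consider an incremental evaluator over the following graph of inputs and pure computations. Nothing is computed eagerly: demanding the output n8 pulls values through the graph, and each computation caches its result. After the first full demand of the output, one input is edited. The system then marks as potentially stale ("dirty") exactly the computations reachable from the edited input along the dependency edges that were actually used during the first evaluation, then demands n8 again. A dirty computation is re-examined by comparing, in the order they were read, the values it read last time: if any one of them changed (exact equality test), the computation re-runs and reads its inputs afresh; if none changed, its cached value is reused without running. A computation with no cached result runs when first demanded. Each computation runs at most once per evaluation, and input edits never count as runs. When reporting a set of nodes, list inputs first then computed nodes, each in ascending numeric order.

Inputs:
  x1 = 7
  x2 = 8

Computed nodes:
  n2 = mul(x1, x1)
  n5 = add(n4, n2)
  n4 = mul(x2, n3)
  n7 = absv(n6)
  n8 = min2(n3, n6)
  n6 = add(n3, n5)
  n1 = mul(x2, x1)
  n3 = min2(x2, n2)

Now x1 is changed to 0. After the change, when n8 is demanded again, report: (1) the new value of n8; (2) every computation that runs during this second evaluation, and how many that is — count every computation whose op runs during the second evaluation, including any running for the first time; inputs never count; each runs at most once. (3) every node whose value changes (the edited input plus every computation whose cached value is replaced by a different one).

n8 now evaluates to 0.
Run set: n2, n3, n4, n5, n6, n8 (6 run).
Changed values: x1, n2, n3, n4, n5, n6, n8.

Initial pass — values computed on the first demand:
  n2 = mul(7, 7) = 49
  n3 = min2(8, 49) = 8
  n4 = mul(8, 8) = 64
  n5 = add(64, 49) = 113
  n6 = add(8, 113) = 121
  n8 = min2(8, 121) = 8

Second demand — change propagation:
  n2: re-runs because x1 7->0; x1 7->0; new result 0.
  n3: re-runs because n2 49->0; new result 0.
  n4: re-runs because n3 8->0; new result 0.
  n5: re-runs because n4 64->0; n2 49->0; new result 0.
  n6: re-runs because n3 8->0; n5 113->0; new result 0.
  n8: re-runs because n3 8->0; n6 121->0; new result 0.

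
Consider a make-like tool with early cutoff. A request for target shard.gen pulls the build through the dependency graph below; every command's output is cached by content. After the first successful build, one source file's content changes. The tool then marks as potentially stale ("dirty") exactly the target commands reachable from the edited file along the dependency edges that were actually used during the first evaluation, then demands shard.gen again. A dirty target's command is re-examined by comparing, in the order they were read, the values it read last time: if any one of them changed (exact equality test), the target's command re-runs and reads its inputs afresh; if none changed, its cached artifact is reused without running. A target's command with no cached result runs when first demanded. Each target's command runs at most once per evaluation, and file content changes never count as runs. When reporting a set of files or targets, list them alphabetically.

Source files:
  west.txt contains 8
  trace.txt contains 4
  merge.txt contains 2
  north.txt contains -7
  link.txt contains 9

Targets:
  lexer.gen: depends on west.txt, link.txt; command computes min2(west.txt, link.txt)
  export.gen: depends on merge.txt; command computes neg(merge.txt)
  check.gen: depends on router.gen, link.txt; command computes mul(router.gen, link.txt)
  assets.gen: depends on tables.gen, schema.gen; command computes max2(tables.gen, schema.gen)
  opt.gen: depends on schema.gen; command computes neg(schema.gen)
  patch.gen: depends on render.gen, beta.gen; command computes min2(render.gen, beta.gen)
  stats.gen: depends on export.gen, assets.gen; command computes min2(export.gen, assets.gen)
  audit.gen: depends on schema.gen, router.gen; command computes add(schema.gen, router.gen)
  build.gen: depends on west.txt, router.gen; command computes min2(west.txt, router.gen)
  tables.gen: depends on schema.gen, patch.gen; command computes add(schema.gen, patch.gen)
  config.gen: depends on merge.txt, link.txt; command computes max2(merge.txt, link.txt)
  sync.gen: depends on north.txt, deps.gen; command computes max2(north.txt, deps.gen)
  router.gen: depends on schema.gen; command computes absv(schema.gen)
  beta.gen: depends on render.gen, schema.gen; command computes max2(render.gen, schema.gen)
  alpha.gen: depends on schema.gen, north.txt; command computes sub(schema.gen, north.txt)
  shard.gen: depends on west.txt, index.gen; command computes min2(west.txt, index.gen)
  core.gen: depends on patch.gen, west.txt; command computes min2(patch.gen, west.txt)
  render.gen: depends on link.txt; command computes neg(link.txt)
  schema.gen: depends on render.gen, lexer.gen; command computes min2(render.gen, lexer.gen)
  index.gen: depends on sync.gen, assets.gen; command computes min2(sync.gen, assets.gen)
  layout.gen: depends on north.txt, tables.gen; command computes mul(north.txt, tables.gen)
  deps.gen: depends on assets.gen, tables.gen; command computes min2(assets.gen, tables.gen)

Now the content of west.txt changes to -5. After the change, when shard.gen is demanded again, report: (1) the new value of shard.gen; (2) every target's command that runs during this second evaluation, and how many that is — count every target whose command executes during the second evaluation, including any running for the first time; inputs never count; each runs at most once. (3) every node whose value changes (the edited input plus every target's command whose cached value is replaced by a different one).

First demand of the output computes:
  lexer.gen = min2(8, 9) = 8
  render.gen = neg(9) = -9
  schema.gen = min2(-9, 8) = -9
  beta.gen = max2(-9, -9) = -9
  patch.gen = min2(-9, -9) = -9
  tables.gen = add(-9, -9) = -18
  assets.gen = max2(-18, -9) = -9
  deps.gen = min2(-9, -18) = -18
  sync.gen = max2(-7, -18) = -7
  index.gen = min2(-7, -9) = -9
  shard.gen = min2(8, -9) = -9

After the edit, cleaning proceeds:
  lexer.gen: a read changed (west.txt 8->-5) — executes, giving -5.
  schema.gen: a read changed (lexer.gen 8->-5) — executes, giving -9 — identical to its old value.
  beta.gen: dirty, but its reads are unchanged (render.gen unchanged, schema.gen unchanged); cached -9 stands.
  patch.gen: dirty, but its reads are unchanged (render.gen unchanged, beta.gen unchanged); cached -9 stands.
  tables.gen: dirty, but its reads are unchanged (schema.gen unchanged, patch.gen unchanged); cached -18 stands.
  assets.gen: dirty, but its reads are unchanged (tables.gen unchanged, schema.gen unchanged); cached -9 stands.
  deps.gen: dirty, but its reads are unchanged (assets.gen unchanged, tables.gen unchanged); cached -18 stands.
  sync.gen: dirty, but its reads are unchanged (north.txt unchanged, deps.gen unchanged); cached -7 stands.
  index.gen: dirty, but its reads are unchanged (sync.gen unchanged, assets.gen unchanged); cached -9 stands.
  shard.gen: a read changed (west.txt 8->-5) — executes, giving -9 — identical to its old value.

Note where the cutoff bites: beta.gen is checked, finds nothing changed, and keeps its cache.

Demanding shard.gen again yields -9.
3 target commands run: lexer.gen, schema.gen, shard.gen.
The nodes whose values change: lexer.gen, west.txt.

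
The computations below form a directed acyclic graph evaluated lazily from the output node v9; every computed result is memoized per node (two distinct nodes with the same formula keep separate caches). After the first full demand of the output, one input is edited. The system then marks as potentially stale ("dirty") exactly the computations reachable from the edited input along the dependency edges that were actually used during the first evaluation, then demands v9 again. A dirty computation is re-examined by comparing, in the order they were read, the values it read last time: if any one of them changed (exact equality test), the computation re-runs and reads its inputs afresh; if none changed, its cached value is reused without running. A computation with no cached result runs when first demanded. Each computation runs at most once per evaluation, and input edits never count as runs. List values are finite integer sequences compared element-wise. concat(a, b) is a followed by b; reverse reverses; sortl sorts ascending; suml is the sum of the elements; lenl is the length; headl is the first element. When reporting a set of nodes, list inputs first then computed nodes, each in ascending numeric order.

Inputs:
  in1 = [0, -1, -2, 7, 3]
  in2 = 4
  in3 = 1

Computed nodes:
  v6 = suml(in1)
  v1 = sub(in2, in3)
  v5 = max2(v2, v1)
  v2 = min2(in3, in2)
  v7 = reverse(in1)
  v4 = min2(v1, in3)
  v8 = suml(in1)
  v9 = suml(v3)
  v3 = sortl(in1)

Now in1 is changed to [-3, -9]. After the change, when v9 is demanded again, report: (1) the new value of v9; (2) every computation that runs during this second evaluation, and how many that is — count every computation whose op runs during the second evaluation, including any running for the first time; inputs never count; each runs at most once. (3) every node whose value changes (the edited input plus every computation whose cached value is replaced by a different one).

First demand of the output computes:
  v3 = sortl([0, -1, -2, 7, 3]) = [-2, -1, 0, 3, 7]
  v9 = suml([-2, -1, 0, 3, 7]) = 7

After the edit, cleaning proceeds:
  v3: a read changed (in1 [0, -1, -2, 7, 3]->[-3, -9]) — executes, giving [-9, -3].
  v9: a read changed (v3 [-2, -1, 0, 3, 7]->[-9, -3]) — executes, giving -12.

Demanding v9 again yields -12.
2 computations run: v3, v9.
The nodes whose values change: in1, v3, v9.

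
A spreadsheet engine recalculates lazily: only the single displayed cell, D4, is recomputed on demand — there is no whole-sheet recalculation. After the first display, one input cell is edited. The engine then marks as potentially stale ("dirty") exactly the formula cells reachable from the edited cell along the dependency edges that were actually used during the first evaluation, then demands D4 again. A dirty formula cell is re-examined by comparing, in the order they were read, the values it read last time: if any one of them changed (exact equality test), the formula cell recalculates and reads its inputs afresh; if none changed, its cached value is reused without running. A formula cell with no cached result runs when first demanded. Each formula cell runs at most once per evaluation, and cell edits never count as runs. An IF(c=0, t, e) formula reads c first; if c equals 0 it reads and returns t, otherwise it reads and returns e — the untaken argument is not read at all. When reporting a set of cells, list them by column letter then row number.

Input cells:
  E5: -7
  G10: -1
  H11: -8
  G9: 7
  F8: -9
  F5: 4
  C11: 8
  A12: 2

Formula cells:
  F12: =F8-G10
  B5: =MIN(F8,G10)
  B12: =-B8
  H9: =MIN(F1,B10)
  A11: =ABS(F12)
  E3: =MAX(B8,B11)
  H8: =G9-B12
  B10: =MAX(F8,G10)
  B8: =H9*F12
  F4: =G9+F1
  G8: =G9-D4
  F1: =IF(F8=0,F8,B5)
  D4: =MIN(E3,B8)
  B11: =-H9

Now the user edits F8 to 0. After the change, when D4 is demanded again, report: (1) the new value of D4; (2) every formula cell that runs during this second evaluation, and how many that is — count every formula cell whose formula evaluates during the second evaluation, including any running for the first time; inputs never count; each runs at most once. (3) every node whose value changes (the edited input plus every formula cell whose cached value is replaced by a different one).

New value of D4: 0.
Formula cells that run: B8, B10, B11, D4, E3, F1, F12, H9 — 8 in total.
Values that change: B8, B10, B11, D4, E3, F1, F8, F12, H9.
Key observation: a condition flipped, so demand moved to the other branch — B5 is never re-examined.

First evaluation (everything demanded from the output):
  B5 = MIN(-9, -1) = -9
  B10 = MAX(-9, -1) = -1
  F1 = IF(F8=0: F8=-9 -> else branch B5) = -9
  F12 = -9 - -1 = -8
  H9 = MIN(-9, -1) = -9
  B8 = -9 * -8 = 72
  B11 = -(-9) = 9
  E3 = MAX(72, 9) = 72
  D4 = MIN(72, 72) = 72

Propagation after the edit:
  B5: marked dirty but never re-examined — demand shifted away from it.
  B10: runs — F8 -9->0; result 0.
  F1: runs — F8 -9->0; result 0.
  F12: runs — F8 -9->0; result 1.
  H9: runs — F1 -9->0; B10 -1->0; result 0.
  B8: runs — H9 -9->0; F12 -8->1; result 0.
  B11: runs — H9 -9->0; result 0.
  E3: runs — B8 72->0; B11 9->0; result 0.
  D4: runs — E3 72->0; B8 72->0; result 0.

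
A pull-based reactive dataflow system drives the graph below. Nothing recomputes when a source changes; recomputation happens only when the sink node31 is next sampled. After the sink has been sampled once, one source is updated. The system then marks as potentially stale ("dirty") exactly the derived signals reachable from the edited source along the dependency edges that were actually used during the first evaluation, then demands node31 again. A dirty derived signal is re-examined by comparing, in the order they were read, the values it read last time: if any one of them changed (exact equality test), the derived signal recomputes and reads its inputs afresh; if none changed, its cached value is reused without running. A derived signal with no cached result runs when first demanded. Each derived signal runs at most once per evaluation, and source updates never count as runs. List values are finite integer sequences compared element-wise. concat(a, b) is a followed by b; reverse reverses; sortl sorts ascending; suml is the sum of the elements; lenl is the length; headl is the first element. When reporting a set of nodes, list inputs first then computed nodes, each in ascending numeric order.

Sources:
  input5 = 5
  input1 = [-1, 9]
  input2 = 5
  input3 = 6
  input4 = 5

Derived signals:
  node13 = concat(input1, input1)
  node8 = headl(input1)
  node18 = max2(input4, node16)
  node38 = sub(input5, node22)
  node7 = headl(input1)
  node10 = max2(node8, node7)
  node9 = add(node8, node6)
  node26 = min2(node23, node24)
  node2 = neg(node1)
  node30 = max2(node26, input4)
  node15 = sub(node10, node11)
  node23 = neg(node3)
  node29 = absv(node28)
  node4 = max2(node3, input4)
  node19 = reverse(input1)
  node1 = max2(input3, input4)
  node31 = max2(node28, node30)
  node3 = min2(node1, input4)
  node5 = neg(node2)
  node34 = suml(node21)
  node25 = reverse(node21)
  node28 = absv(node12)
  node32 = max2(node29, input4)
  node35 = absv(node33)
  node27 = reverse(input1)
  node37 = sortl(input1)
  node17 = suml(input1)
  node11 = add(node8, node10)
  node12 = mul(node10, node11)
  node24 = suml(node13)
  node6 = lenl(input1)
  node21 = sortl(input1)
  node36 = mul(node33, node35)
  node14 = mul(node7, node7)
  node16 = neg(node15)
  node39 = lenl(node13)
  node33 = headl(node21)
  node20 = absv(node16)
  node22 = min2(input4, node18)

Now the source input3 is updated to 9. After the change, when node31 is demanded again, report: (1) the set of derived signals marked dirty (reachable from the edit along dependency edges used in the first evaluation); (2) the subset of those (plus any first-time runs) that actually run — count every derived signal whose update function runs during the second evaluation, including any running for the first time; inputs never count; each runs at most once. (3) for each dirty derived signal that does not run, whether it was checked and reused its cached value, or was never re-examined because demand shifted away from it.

Marked dirty: node1, node3, node23, node26, node30, node31.
Derived signals that run: node1, node3 — 2 in total.
Checked but reused from cache: node23, node26, node30, node31.
Key observation: the change is absorbed at node3 — it re-runs but produces the same value, and the output's value is unchanged.

First evaluation (everything demanded from the output):
  node1 = max2(6, 5) = 6
  node3 = min2(6, 5) = 5
  node7 = headl([-1, 9]) = -1
  node8 = headl([-1, 9]) = -1
  node10 = max2(-1, -1) = -1
  node11 = add(-1, -1) = -2
  node12 = mul(-1, -2) = 2
  node13 = concat([-1, 9], [-1, 9]) = [-1, 9, -1, 9]
  node23 = neg(5) = -5
  node24 = suml([-1, 9, -1, 9]) = 16
  node26 = min2(-5, 16) = -5
  node28 = absv(2) = 2
  node30 = max2(-5, 5) = 5
  node31 = max2(2, 5) = 5

Propagation after the edit:
  node1: runs — input3 6->9; result 9.
  node3: runs — node1 6->9; result 5 (same value as before).
  node23: checked — values it read are unchanged (node3 unchanged); reused cached -5 without running.
  node26: checked — values it read are unchanged (node23 unchanged, node24 unchanged); reused cached -5 without running.
  node30: checked — values it read are unchanged (node26 unchanged, input4 unchanged); reused cached 5 without running.
  node31: checked — values it read are unchanged (node28 unchanged, node30 unchanged); reused cached 5 without running.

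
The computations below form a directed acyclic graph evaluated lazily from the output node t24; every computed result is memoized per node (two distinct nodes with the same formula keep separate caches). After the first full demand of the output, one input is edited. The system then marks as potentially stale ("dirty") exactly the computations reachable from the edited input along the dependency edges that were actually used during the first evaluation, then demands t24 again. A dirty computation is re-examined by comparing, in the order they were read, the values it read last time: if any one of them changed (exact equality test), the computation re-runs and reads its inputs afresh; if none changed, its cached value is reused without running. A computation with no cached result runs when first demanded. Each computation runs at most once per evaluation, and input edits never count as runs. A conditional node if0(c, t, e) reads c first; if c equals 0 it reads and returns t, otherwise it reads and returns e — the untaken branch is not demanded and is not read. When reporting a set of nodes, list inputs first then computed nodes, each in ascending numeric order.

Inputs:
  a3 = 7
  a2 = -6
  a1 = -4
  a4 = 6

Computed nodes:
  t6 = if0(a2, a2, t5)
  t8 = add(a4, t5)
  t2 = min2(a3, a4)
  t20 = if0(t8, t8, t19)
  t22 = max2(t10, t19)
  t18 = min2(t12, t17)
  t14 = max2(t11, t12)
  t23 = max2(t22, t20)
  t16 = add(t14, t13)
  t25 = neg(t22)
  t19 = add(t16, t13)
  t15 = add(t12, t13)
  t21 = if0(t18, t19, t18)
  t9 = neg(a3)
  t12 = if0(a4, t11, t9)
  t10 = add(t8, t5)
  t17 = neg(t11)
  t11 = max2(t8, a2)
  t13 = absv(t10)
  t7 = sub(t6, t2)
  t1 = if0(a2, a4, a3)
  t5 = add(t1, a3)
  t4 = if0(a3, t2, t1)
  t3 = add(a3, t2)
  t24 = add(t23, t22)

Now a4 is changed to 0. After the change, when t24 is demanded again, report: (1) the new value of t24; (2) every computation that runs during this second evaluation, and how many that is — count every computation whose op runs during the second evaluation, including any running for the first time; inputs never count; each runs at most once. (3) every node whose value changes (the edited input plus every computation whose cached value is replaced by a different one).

Demanding t24 again yields 140.
12 computations run: t8, t10, t11, t12, t13, t14, t16, t19, t20, t22, t23, t24.
The nodes whose values change: a4, t8, t10, t11, t12, t13, t14, t16, t19, t20, t22, t23, t24.

First demand of the output computes:
  t1 = if0(a2=-6 -> else branch a3) = 7
  t5 = add(7, 7) = 14
  t8 = add(6, 14) = 20
  t9 = neg(7) = -7
  t10 = add(20, 14) = 34
  t11 = max2(20, -6) = 20
  t12 = if0(a4=6 -> else branch t9) = -7
  t13 = absv(34) = 34
  t14 = max2(20, -7) = 20
  t16 = add(20, 34) = 54
  t19 = add(54, 34) = 88
  t20 = if0(t8=20 -> else branch t19) = 88
  t22 = max2(34, 88) = 88
  t23 = max2(88, 88) = 88
  t24 = add(88, 88) = 176

After the edit, cleaning proceeds:
  t8: a read changed (a4 6->0) — executes, giving 14.
  t10: a read changed (t8 20->14) — executes, giving 28.
  t11: a read changed (t8 20->14) — executes, giving 14.
  t12: a read changed (a4 6->0) — executes, giving 14.
  t13: a read changed (t10 34->28) — executes, giving 28.
  t14: a read changed (t11 20->14; t12 -7->14) — executes, giving 14.
  t16: a read changed (t14 20->14; t13 34->28) — executes, giving 42.
  t19: a read changed (t16 54->42; t13 34->28) — executes, giving 70.
  t20: a read changed (t8 20->14; t19 88->70) — executes, giving 70.
  t22: a read changed (t10 34->28; t19 88->70) — executes, giving 70.
  t23: a read changed (t22 88->70; t20 88->70) — executes, giving 70.
  t24: a read changed (t23 88->70; t22 88->70) — executes, giving 140.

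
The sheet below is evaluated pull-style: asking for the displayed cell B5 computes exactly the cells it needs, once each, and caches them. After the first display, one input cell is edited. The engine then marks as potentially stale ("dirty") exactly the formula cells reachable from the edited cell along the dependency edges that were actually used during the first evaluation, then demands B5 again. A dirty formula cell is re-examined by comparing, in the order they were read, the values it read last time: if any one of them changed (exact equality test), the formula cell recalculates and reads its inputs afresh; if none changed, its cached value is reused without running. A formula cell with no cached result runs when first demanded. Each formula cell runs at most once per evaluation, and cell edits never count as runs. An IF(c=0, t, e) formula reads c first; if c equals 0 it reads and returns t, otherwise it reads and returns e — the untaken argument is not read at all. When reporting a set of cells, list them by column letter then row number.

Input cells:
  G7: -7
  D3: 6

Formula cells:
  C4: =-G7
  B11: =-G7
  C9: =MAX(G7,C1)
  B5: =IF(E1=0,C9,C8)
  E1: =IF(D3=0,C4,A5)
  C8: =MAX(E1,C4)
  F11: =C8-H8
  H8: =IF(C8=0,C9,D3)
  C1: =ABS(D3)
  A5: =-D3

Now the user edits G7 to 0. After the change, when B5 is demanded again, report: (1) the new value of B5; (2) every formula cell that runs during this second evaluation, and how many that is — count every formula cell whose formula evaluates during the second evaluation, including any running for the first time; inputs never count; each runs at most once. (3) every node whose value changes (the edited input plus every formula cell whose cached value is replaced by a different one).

Demanding B5 again yields 0.
3 formula cells run: B5, C4, C8.
The nodes whose values change: B5, C4, C8, G7.

First demand of the output computes:
  A5 = -(6) = -6
  C4 = -(-7) = 7
  E1 = IF(D3=0: D3=6 -> else branch A5) = -6
  C8 = MAX(-6, 7) = 7
  B5 = IF(E1=0: E1=-6 -> else branch C8) = 7

After the edit, cleaning proceeds:
  C4: a read changed (G7 -7->0) — executes, giving 0.
  C8: a read changed (C4 7->0) — executes, giving 0.
  B5: a read changed (C8 7->0) — executes, giving 0.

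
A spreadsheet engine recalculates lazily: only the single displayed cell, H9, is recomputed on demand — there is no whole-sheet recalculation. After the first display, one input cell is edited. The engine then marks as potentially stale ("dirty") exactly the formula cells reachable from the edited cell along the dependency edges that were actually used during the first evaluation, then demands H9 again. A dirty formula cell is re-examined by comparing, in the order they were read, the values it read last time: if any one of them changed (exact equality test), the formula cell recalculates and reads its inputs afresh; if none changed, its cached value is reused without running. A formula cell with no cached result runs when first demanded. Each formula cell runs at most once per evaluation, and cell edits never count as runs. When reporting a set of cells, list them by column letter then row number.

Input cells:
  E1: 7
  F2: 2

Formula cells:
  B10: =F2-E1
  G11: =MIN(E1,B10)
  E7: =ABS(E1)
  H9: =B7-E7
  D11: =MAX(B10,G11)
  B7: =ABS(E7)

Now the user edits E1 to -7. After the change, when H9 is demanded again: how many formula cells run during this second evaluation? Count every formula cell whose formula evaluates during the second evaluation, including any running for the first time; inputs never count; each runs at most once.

Formula cells that run: E7 — 1 in total.
Key observation: the change is absorbed at E7 — it re-runs but produces the same value, and the output's value is unchanged.

First evaluation (everything demanded from the output):
  E7 = ABS(7) = 7
  B7 = ABS(7) = 7
  H9 = 7 - 7 = 0

Propagation after the edit:
  E7: runs — E1 7->-7; result 7 (same value as before).
  B7: checked — values it read are unchanged (E7 unchanged); reused cached 7 without running.
  H9: checked — values it read are unchanged (B7 unchanged, E7 unchanged); reused cached 0 without running.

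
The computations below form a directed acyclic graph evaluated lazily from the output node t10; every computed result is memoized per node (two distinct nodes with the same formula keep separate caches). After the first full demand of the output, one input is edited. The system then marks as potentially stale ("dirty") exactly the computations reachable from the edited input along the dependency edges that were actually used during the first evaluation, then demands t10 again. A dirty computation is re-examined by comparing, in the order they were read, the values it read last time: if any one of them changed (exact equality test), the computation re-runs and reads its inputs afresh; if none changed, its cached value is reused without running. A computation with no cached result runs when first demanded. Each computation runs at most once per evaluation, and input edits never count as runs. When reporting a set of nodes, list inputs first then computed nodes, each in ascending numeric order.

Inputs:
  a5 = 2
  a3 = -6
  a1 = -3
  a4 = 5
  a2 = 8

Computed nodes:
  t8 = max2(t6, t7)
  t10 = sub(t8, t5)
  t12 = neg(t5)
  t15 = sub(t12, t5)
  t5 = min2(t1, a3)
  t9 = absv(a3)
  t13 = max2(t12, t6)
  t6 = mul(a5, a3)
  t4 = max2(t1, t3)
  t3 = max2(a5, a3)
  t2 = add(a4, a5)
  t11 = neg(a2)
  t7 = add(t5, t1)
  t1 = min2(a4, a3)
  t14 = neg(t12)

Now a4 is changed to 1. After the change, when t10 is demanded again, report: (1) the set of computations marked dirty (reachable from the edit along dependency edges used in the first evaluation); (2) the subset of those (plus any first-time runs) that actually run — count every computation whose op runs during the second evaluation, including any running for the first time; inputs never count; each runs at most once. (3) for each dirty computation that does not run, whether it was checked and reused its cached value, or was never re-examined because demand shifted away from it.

First demand of the output computes:
  t1 = min2(5, -6) = -6
  t5 = min2(-6, -6) = -6
  t6 = mul(2, -6) = -12
  t7 = add(-6, -6) = -12
  t8 = max2(-12, -12) = -12
  t10 = sub(-12, -6) = -6

After the edit, cleaning proceeds:
  t1: a read changed (a4 5->1) — executes, giving -6 — identical to its old value.
  t5: dirty, but its reads are unchanged (t1 unchanged, a3 unchanged); cached -6 stands.
  t7: dirty, but its reads are unchanged (t5 unchanged, t1 unchanged); cached -12 stands.
  t8: dirty, but its reads are unchanged (t6 unchanged, t7 unchanged); cached -12 stands.
  t10: dirty, but its reads are unchanged (t8 unchanged, t5 unchanged); cached -6 stands.

Note the absorption at t1: it re-runs yet its value is the same, leaving the output's value untouched.

The edit dirties: t1, t5, t7, t8, t10.
1 computations run: t1.
Cache hits after checking: t5, t7, t8, t10.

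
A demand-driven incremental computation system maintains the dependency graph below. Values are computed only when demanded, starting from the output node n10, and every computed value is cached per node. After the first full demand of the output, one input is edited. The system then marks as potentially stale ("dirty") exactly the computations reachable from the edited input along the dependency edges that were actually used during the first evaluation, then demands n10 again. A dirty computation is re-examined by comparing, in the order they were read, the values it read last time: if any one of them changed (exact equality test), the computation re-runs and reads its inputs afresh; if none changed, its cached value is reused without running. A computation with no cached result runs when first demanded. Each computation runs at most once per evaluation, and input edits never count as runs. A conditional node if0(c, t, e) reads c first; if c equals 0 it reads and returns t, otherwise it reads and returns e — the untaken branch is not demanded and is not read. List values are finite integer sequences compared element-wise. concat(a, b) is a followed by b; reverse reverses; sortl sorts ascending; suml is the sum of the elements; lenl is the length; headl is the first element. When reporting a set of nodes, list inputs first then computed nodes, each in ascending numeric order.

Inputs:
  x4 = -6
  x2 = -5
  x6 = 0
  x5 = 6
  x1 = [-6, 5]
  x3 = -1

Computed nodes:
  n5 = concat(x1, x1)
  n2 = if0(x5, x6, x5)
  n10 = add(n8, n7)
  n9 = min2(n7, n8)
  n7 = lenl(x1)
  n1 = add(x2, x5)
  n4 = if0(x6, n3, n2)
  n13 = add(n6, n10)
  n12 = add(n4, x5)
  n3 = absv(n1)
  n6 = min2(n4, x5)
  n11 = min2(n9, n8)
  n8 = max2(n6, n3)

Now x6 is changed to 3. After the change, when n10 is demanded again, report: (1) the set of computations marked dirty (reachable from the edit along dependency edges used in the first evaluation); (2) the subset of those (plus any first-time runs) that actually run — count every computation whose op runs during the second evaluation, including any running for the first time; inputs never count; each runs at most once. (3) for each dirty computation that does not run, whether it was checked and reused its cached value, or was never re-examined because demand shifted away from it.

Marked dirty: n4, n6, n8, n10.
Computations that run: n2, n4, n6, n8, n10 — 5 in total.
Every dirty computation ran.
Key observation: a condition flipped, so demand reaches new nodes — n2 runs for the first time.

First evaluation (everything demanded from the output):
  n1 = add(-5, 6) = 1
  n3 = absv(1) = 1
  n4 = if0(x6=0 -> then branch n3) = 1
  n6 = min2(1, 6) = 1
  n7 = lenl([-6, 5]) = 2
  n8 = max2(1, 1) = 1
  n10 = add(1, 2) = 3

Propagation after the edit:
  n2: demanded for the first time — runs, produces 6.
  n4: runs — x6 0->3; result 6.
  n6: runs — n4 1->6; result 6.
  n8: runs — n6 1->6; result 6.
  n10: runs — n8 1->6; result 8.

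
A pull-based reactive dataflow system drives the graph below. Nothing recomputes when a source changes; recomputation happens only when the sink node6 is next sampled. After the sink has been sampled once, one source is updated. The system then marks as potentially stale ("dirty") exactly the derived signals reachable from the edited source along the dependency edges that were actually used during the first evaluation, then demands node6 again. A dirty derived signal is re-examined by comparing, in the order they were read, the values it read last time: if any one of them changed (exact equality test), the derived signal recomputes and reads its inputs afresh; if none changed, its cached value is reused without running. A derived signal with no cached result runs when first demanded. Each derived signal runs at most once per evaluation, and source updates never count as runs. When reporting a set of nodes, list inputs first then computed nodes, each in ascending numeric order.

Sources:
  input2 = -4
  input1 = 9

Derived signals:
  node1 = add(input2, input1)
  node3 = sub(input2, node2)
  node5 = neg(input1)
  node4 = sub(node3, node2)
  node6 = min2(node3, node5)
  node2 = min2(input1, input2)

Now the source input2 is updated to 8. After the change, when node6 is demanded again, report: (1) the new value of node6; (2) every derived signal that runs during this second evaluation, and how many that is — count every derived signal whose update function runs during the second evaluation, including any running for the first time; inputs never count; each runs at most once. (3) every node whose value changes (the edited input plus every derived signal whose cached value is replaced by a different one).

New value of node6: -9.
Derived signals that run: node2, node3 — 2 in total.
Values that change: input2, node2.
Key observation: the change is absorbed at node3 — it re-runs but produces the same value, and the output's value is unchanged.

First evaluation (everything demanded from the output):
  node2 = min2(9, -4) = -4
  node3 = sub(-4, -4) = 0
  node5 = neg(9) = -9
  node6 = min2(0, -9) = -9

Propagation after the edit:
  node2: runs — input2 -4->8; result 8.
  node3: runs — input2 -4->8; node2 -4->8; result 0 (same value as before).
  node6: checked — values it read are unchanged (node3 unchanged, node5 unchanged); reused cached -9 without running.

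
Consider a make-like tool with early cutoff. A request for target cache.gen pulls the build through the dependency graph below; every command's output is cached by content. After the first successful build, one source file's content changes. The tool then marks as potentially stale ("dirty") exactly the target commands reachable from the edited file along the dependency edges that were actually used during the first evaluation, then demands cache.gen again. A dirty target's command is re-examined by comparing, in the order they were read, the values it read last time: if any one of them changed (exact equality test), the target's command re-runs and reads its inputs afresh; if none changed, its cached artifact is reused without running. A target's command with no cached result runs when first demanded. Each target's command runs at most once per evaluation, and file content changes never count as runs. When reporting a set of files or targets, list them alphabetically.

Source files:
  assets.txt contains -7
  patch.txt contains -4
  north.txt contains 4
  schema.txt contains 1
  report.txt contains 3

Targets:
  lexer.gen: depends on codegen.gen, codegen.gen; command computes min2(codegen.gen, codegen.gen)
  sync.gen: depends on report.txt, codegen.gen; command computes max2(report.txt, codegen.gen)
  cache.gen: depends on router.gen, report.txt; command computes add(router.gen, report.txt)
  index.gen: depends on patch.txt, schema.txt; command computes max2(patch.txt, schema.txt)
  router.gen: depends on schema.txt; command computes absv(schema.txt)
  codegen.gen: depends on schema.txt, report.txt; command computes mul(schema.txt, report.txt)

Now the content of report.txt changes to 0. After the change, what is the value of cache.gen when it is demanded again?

Demanding cache.gen again yields 1.

First demand of the output computes:
  router.gen = absv(1) = 1
  cache.gen = add(1, 3) = 4

After the edit, cleaning proceeds:
  cache.gen: a read changed (report.txt 3->0) — executes, giving 1.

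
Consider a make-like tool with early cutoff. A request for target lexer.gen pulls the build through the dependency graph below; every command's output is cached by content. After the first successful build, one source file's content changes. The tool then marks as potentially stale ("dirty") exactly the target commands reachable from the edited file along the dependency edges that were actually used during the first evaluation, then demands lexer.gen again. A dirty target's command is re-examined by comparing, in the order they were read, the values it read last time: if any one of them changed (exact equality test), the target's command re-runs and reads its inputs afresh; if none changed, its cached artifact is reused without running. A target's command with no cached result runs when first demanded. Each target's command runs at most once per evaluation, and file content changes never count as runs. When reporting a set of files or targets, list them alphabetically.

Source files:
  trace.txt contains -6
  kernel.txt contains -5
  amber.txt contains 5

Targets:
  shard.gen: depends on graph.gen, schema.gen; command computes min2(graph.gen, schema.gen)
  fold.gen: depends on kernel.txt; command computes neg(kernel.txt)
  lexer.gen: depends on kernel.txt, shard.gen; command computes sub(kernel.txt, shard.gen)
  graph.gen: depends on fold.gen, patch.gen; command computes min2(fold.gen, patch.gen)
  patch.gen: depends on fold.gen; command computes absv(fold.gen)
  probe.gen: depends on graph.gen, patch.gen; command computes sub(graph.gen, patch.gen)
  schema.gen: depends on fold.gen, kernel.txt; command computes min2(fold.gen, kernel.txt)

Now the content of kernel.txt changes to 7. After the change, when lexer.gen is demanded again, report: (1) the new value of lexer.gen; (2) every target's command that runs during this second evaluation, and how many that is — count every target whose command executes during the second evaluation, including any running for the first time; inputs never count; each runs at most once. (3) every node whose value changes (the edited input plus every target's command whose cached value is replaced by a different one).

Demanding lexer.gen again yields 14.
6 target commands run: fold.gen, graph.gen, lexer.gen, patch.gen, schema.gen, shard.gen.
The nodes whose values change: fold.gen, graph.gen, kernel.txt, lexer.gen, patch.gen, schema.gen, shard.gen.

First demand of the output computes:
  fold.gen = neg(-5) = 5
  patch.gen = absv(5) = 5
  graph.gen = min2(5, 5) = 5
  schema.gen = min2(5, -5) = -5
  shard.gen = min2(5, -5) = -5
  lexer.gen = sub(-5, -5) = 0

After the edit, cleaning proceeds:
  fold.gen: a read changed (kernel.txt -5->7) — executes, giving -7.
  patch.gen: a read changed (fold.gen 5->-7) — executes, giving 7.
  graph.gen: a read changed (fold.gen 5->-7; patch.gen 5->7) — executes, giving -7.
  schema.gen: a read changed (fold.gen 5->-7; kernel.txt -5->7) — executes, giving -7.
  shard.gen: a read changed (graph.gen 5->-7; schema.gen -5->-7) — executes, giving -7.
  lexer.gen: a read changed (kernel.txt -5->7; shard.gen -5->-7) — executes, giving 14.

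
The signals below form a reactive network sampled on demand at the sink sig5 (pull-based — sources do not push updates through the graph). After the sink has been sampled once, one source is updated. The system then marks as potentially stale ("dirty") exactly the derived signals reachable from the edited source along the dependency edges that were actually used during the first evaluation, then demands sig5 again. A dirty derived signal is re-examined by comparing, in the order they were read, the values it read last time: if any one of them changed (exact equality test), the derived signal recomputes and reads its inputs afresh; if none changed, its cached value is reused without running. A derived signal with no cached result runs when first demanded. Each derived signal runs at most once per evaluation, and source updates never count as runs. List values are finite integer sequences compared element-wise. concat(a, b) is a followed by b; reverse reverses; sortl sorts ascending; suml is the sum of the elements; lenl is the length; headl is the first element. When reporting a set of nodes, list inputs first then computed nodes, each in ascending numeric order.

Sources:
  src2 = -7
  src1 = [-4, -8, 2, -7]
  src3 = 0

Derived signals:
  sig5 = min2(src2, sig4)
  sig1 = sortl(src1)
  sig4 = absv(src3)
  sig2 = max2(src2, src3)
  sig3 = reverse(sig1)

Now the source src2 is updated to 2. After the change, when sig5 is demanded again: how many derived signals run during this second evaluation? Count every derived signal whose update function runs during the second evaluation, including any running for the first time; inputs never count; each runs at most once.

Run set: sig5 (1 run).

Initial pass — values computed on the first demand:
  sig4 = absv(0) = 0
  sig5 = min2(-7, 0) = -7

Second demand — change propagation:
  sig5: re-runs because src2 -7->2; new result 0.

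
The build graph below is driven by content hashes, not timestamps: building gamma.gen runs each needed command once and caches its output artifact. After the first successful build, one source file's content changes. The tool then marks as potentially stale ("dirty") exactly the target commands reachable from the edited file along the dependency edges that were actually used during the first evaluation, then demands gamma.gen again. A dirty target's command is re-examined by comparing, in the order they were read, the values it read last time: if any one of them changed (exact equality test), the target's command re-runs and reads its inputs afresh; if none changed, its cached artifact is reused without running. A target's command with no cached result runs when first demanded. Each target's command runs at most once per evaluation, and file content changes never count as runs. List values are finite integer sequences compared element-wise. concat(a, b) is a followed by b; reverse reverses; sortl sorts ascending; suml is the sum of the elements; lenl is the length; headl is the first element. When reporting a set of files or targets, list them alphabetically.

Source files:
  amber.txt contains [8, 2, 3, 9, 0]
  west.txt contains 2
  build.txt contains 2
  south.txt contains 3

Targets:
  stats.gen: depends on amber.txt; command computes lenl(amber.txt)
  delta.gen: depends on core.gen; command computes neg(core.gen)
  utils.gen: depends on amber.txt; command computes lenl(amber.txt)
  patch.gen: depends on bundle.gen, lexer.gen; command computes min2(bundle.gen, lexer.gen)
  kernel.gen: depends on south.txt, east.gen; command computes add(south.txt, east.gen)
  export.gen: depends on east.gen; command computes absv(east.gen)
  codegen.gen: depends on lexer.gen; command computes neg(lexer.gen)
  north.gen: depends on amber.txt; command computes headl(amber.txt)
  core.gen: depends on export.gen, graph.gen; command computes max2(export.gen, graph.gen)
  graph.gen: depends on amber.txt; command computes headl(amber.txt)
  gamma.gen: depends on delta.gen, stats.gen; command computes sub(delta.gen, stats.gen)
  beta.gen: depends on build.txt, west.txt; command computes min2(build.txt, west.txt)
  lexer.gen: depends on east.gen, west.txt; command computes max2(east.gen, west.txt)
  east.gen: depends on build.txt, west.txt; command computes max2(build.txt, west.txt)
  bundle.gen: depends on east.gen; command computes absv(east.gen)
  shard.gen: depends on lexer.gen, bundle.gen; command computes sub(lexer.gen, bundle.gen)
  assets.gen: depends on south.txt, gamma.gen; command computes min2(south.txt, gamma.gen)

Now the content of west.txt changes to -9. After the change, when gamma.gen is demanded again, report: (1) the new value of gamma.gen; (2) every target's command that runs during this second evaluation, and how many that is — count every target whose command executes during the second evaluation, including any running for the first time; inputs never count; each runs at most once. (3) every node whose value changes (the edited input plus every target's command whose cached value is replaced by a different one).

gamma.gen now evaluates to -13.
Run set: east.gen (1 run).
Changed values: west.txt.
The important point: east.gen recomputes to an identical value, and the output ends up unchanged.

Initial pass — values computed on the first demand:
  east.gen = max2(2, 2) = 2
  export.gen = absv(2) = 2
  graph.gen = headl([8, 2, 3, 9, 0]) = 8
  core.gen = max2(2, 8) = 8
  delta.gen = neg(8) = -8
  stats.gen = lenl([8, 2, 3, 9, 0]) = 5
  gamma.gen = sub(-8, 5) = -13

Second demand — change propagation:
  east.gen: re-runs because west.txt 2->-9; new result 2 (unchanged).
  export.gen: re-examined; everything it read last time is the same (east.gen unchanged) — cache 2 kept, no run.
  core.gen: re-examined; everything it read last time is the same (export.gen unchanged, graph.gen unchanged) — cache 8 kept, no run.
  delta.gen: re-examined; everything it read last time is the same (core.gen unchanged) — cache -8 kept, no run.
  gamma.gen: re-examined; everything it read last time is the same (delta.gen unchanged, stats.gen unchanged) — cache -13 kept, no run.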